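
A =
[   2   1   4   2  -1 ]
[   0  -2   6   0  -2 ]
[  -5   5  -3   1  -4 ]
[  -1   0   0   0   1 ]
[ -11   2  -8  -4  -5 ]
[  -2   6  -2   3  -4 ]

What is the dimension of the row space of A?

5

Row reduce to echelon form.
R3 ← R3 + (5/2)·R1: [0, 15/2, 7, 6, -13/2]
R4 ← R4 + (1/2)·R1: [0, 1/2, 2, 1, 1/2]
R5 ← R5 + (11/2)·R1: [0, 15/2, 14, 7, -21/2]
R6 ← R6 + R1: [0, 7, 2, 5, -5]
R3 ← R3 + (15/4)·R2: [0, 0, 59/2, 6, -14]
R4 ← R4 + (1/4)·R2: [0, 0, 7/2, 1, 0]
R5 ← R5 + (15/4)·R2: [0, 0, 73/2, 7, -18]
R6 ← R6 + (7/2)·R2: [0, 0, 23, 5, -12]
R4 ← R4 − (7/59)·R3: [0, 0, 0, 17/59, 98/59]
R5 ← R5 − (73/59)·R3: [0, 0, 0, -25/59, -40/59]
R6 ← R6 − (46/59)·R3: [0, 0, 0, 19/59, -64/59]
R5 ← R5 + (25/17)·R4: [0, 0, 0, 0, 30/17]
R6 ← R6 − (19/17)·R4: [0, 0, 0, 0, -50/17]
R6 ← R6 + (5/3)·R5: [0, 0, 0, 0, 0]
Echelon form has 5 nonzero rows, so rank(A) = 5.
The row space has dimension equal to the rank: 5.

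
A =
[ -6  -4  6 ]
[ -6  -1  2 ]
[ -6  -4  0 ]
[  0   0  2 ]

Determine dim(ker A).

0

Row reduce to echelon form.
R2 ← R2 − R1: [0, 3, -4]
R3 ← R3 − R1: [0, 0, -6]
R4 ← R4 + (1/3)·R3: [0, 0, 0]
3 nonzero rows, so rank(A) = 3.
A has 3 columns; by rank–nullity, nullity = 3 − 3 = 0.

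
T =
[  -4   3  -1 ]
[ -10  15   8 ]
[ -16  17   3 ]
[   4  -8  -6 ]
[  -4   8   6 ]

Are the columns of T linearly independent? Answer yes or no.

Row reduce T to echelon form.
R2 ← R2 − (5/2)·R1: [0, 15/2, 21/2]
R3 ← R3 − (4)·R1: [0, 5, 7]
R4 ← R4 + R1: [0, -5, -7]
R5 ← R5 − R1: [0, 5, 7]
R3 ← R3 − (2/3)·R2: [0, 0, 0]
R4 ← R4 + (2/3)·R2: [0, 0, 0]
R5 ← R5 − (2/3)·R2: [0, 0, 0]
2 pivots among 3 columns.
Only 2 < 3 pivot columns, so the columns are linearly dependent.

no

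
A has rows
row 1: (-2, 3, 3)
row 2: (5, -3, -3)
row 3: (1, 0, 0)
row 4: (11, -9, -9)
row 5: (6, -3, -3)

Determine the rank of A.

Row reduce to echelon form.
R2 ← R2 + (5/2)·R1: [0, 9/2, 9/2]
R3 ← R3 + (1/2)·R1: [0, 3/2, 3/2]
R4 ← R4 + (11/2)·R1: [0, 15/2, 15/2]
R5 ← R5 + (3)·R1: [0, 6, 6]
R3 ← R3 − (1/3)·R2: [0, 0, 0]
R4 ← R4 − (5/3)·R2: [0, 0, 0]
R5 ← R5 − (4/3)·R2: [0, 0, 0]
Echelon form has 2 nonzero rows, so rank(A) = 2.

2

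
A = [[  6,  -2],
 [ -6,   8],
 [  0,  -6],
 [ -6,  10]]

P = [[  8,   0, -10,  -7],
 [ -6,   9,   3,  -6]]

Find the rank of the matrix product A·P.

First compute AP:
[[ 60, -18, -66, -30],
 [-96,  72,  84,  -6],
 [ 36, -54, -18,  36],
 [-108,  90,  90, -18]]
Now row reduce the product.
R2 ← R2 + (8/5)·R1: [0, 216/5, -108/5, -54]
R3 ← R3 − (3/5)·R1: [0, -216/5, 108/5, 54]
R4 ← R4 + (9/5)·R1: [0, 288/5, -144/5, -72]
R3 ← R3 + R2: [0, 0, 0, 0]
R4 ← R4 − (4/3)·R2: [0, 0, 0, 0]
2 nonzero rows, so rank(AP) = 2.

2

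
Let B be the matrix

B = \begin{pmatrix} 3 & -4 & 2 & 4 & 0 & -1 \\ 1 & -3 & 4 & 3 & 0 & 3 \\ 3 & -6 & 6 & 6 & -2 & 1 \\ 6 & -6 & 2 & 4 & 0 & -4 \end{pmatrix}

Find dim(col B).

4

Row reduce to echelon form.
R2 ← R2 − (1/3)·R1: [0, -5/3, 10/3, 5/3, 0, 10/3]
R3 ← R3 − R1: [0, -2, 4, 2, -2, 2]
R4 ← R4 − (2)·R1: [0, 2, -2, -4, 0, -2]
R3 ← R3 − (6/5)·R2: [0, 0, 0, 0, -2, -2]
R4 ← R4 + (6/5)·R2: [0, 0, 2, -2, 0, 2]
Swap R3 ↔ R4
Echelon form has 4 nonzero rows, so rank(B) = 4.
The column space has dimension equal to the rank: 4.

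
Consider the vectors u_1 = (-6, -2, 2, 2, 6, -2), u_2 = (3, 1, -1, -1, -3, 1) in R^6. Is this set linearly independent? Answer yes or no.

no

Form the matrix with these vectors as rows and row reduce.
R2 ← R2 + (1/2)·R1: [0, 0, 0, 0, 0, 0]
1 nonzero row, so the 2 vectors span a space of dimension 1.
Since 1 < 2, the vectors are linearly dependent.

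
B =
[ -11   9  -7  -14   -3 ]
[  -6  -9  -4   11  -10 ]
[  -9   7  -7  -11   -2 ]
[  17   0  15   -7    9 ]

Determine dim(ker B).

Row reduce to echelon form.
R2 ← R2 − (6/11)·R1: [0, -153/11, -2/11, 205/11, -92/11]
R3 ← R3 − (9/11)·R1: [0, -4/11, -14/11, 5/11, 5/11]
R4 ← R4 + (17/11)·R1: [0, 153/11, 46/11, -315/11, 48/11]
R3 ← R3 − (4/153)·R2: [0, 0, -194/153, -5/153, 103/153]
R4 ← R4 + R2: [0, 0, 4, -10, -4]
R4 ← R4 + (306/97)·R3: [0, 0, 0, -980/97, -182/97]
4 nonzero rows, so rank(B) = 4.
B has 5 columns; by rank–nullity, nullity = 5 − 4 = 1.

1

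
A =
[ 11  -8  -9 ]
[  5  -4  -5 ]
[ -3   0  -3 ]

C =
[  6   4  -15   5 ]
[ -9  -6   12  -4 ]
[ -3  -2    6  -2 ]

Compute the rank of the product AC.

First compute AC:
[[165, 110, -315, 105],
 [ 81,  54, -153,  51],
 [ -9,  -6,  27,  -9]]
Now row reduce the product.
R2 ← R2 − (27/55)·R1: [0, 0, 18/11, -6/11]
R3 ← R3 + (3/55)·R1: [0, 0, 108/11, -36/11]
R3 ← R3 − (6)·R2: [0, 0, 0, 0]
2 nonzero rows, so rank(AC) = 2.

2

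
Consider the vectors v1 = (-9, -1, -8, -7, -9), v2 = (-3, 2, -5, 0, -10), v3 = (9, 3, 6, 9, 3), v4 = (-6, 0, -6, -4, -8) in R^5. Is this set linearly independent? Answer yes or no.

Form the matrix with these vectors as rows and row reduce.
R2 ← R2 − (1/3)·R1: [0, 7/3, -7/3, 7/3, -7]
R3 ← R3 + R1: [0, 2, -2, 2, -6]
R4 ← R4 − (2/3)·R1: [0, 2/3, -2/3, 2/3, -2]
R3 ← R3 − (6/7)·R2: [0, 0, 0, 0, 0]
R4 ← R4 − (2/7)·R2: [0, 0, 0, 0, 0]
2 nonzero rows, so the 4 vectors span a space of dimension 2.
Since 2 < 4, the vectors are linearly dependent.

no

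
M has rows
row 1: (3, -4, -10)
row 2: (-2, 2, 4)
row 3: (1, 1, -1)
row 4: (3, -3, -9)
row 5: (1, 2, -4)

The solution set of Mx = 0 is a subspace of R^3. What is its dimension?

Row reduce to echelon form.
R2 ← R2 + (2/3)·R1: [0, -2/3, -8/3]
R3 ← R3 − (1/3)·R1: [0, 7/3, 7/3]
R4 ← R4 − R1: [0, 1, 1]
R5 ← R5 − (1/3)·R1: [0, 10/3, -2/3]
R3 ← R3 + (7/2)·R2: [0, 0, -7]
R4 ← R4 + (3/2)·R2: [0, 0, -3]
R5 ← R5 + (5)·R2: [0, 0, -14]
R4 ← R4 − (3/7)·R3: [0, 0, 0]
R5 ← R5 − (2)·R3: [0, 0, 0]
3 nonzero rows, so rank(M) = 3.
M has 3 columns; by rank–nullity, nullity = 3 − 3 = 0.

0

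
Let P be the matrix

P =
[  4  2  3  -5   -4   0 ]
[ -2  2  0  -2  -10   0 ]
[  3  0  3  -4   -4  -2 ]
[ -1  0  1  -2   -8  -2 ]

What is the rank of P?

Row reduce to echelon form.
R2 ← R2 + (1/2)·R1: [0, 3, 3/2, -9/2, -12, 0]
R3 ← R3 − (3/4)·R1: [0, -3/2, 3/4, -1/4, -1, -2]
R4 ← R4 + (1/4)·R1: [0, 1/2, 7/4, -13/4, -9, -2]
R3 ← R3 + (1/2)·R2: [0, 0, 3/2, -5/2, -7, -2]
R4 ← R4 − (1/6)·R2: [0, 0, 3/2, -5/2, -7, -2]
R4 ← R4 − R3: [0, 0, 0, 0, 0, 0]
Echelon form has 3 nonzero rows, so rank(P) = 3.

3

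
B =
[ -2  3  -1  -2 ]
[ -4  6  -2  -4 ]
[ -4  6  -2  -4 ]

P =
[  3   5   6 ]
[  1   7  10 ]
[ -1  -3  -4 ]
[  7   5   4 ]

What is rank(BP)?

First compute BP:
[[-16,   4,  14],
 [-32,   8,  28],
 [-32,   8,  28]]
Now row reduce the product.
R2 ← R2 − (2)·R1: [0, 0, 0]
R3 ← R3 − (2)·R1: [0, 0, 0]
1 nonzero row, so rank(BP) = 1.

1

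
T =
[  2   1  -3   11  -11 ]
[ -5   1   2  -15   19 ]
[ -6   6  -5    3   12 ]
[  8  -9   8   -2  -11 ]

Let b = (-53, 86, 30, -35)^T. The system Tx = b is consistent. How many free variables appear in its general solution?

Row reduce the augmented matrix [T | b].
R2 ← R2 + (5/2)·R1: [0, 7/2, -11/2, 25/2, -17/2, -93/2]
R3 ← R3 + (3)·R1: [0, 9, -14, 36, -21, -129]
R4 ← R4 − (4)·R1: [0, -13, 20, -46, 33, 177]
R3 ← R3 − (18/7)·R2: [0, 0, 1/7, 27/7, 6/7, -66/7]
R4 ← R4 + (26/7)·R2: [0, 0, -3/7, 3/7, 10/7, 30/7]
R4 ← R4 + (3)·R3: [0, 0, 0, 12, 4, -24]
The echelon form has 4 nonzero rows, and every pivot lies in the first 5 columns, so rank(T) = rank([T|b]) = 4.
The system is consistent.
Free variables = (unknowns) − (rank) = 5 − 4 = 1.

1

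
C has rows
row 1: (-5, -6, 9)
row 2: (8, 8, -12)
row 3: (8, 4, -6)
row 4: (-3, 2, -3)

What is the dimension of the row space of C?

2

Row reduce to echelon form.
R2 ← R2 + (8/5)·R1: [0, -8/5, 12/5]
R3 ← R3 + (8/5)·R1: [0, -28/5, 42/5]
R4 ← R4 − (3/5)·R1: [0, 28/5, -42/5]
R3 ← R3 − (7/2)·R2: [0, 0, 0]
R4 ← R4 + (7/2)·R2: [0, 0, 0]
Echelon form has 2 nonzero rows, so rank(C) = 2.
The row space has dimension equal to the rank: 2.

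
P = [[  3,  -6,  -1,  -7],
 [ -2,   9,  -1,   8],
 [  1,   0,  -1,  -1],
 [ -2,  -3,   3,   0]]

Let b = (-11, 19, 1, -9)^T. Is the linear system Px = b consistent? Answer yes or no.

Row reduce the augmented matrix [P | b].
R2 ← R2 + (2/3)·R1: [0, 5, -5/3, 10/3, 35/3]
R3 ← R3 − (1/3)·R1: [0, 2, -2/3, 4/3, 14/3]
R4 ← R4 + (2/3)·R1: [0, -7, 7/3, -14/3, -49/3]
R3 ← R3 − (2/5)·R2: [0, 0, 0, 0, 0]
R4 ← R4 + (7/5)·R2: [0, 0, 0, 0, 0]
The echelon form has 2 nonzero rows, and every pivot lies in the first 4 columns, so rank(P) = rank([P|b]) = 2.
The system is consistent.

yes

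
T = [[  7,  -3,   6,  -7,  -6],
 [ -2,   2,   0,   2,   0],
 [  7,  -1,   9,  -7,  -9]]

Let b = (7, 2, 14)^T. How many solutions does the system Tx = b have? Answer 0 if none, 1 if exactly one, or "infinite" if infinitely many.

Row reduce the augmented matrix [T | b].
R2 ← R2 + (2/7)·R1: [0, 8/7, 12/7, 0, -12/7, 4]
R3 ← R3 − R1: [0, 2, 3, 0, -3, 7]
R3 ← R3 − (7/4)·R2: [0, 0, 0, 0, 0, 0]
The echelon form has 2 nonzero rows, and every pivot lies in the first 5 columns, so rank(T) = rank([T|b]) = 2.
The system is consistent.
rank = 2 < 5 unknowns, so there are infinitely many solutions.

infinite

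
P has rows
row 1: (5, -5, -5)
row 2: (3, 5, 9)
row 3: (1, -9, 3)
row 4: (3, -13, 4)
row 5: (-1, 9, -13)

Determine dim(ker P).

0

Row reduce to echelon form.
R2 ← R2 − (3/5)·R1: [0, 8, 12]
R3 ← R3 − (1/5)·R1: [0, -8, 4]
R4 ← R4 − (3/5)·R1: [0, -10, 7]
R5 ← R5 + (1/5)·R1: [0, 8, -14]
R3 ← R3 + R2: [0, 0, 16]
R4 ← R4 + (5/4)·R2: [0, 0, 22]
R5 ← R5 − R2: [0, 0, -26]
R4 ← R4 − (11/8)·R3: [0, 0, 0]
R5 ← R5 + (13/8)·R3: [0, 0, 0]
3 nonzero rows, so rank(P) = 3.
P has 3 columns; by rank–nullity, nullity = 3 − 3 = 0.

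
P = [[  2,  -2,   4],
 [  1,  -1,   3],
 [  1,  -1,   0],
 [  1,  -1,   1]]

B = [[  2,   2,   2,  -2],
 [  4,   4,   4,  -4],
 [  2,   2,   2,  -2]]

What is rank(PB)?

1

First compute PB:
[[  4,   4,   4,  -4],
 [  4,   4,   4,  -4],
 [ -2,  -2,  -2,   2],
 [  0,   0,   0,   0]]
Now row reduce the product.
R2 ← R2 − R1: [0, 0, 0, 0]
R3 ← R3 + (1/2)·R1: [0, 0, 0, 0]
1 nonzero row, so rank(PB) = 1.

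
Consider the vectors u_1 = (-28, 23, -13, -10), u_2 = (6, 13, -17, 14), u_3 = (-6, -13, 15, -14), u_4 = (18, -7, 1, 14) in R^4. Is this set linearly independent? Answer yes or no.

Form the matrix with these vectors as rows and row reduce.
R2 ← R2 + (3/14)·R1: [0, 251/14, -277/14, 83/7]
R3 ← R3 − (3/14)·R1: [0, -251/14, 249/14, -83/7]
R4 ← R4 + (9/14)·R1: [0, 109/14, -103/14, 53/7]
R3 ← R3 + R2: [0, 0, -2, 0]
R4 ← R4 − (109/251)·R2: [0, 0, 310/251, 608/251]
R4 ← R4 + (155/251)·R3: [0, 0, 0, 608/251]
4 nonzero rows, so the 4 vectors span a space of dimension 4.
Since 4 = 4, the vectors are linearly independent.

yes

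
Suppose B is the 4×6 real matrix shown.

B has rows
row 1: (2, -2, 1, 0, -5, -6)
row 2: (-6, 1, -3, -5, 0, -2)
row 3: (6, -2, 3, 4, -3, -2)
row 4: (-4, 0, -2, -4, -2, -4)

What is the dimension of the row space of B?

Row reduce to echelon form.
R2 ← R2 + (3)·R1: [0, -5, 0, -5, -15, -20]
R3 ← R3 − (3)·R1: [0, 4, 0, 4, 12, 16]
R4 ← R4 + (2)·R1: [0, -4, 0, -4, -12, -16]
R3 ← R3 + (4/5)·R2: [0, 0, 0, 0, 0, 0]
R4 ← R4 − (4/5)·R2: [0, 0, 0, 0, 0, 0]
Echelon form has 2 nonzero rows, so rank(B) = 2.
The row space has dimension equal to the rank: 2.

2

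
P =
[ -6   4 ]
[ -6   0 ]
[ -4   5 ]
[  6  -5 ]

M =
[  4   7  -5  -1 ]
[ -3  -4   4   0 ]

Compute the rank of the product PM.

2

First compute PM:
[[-36, -58,  46,   6],
 [-24, -42,  30,   6],
 [-31, -48,  40,   4],
 [ 39,  62, -50,  -6]]
Now row reduce the product.
R2 ← R2 − (2/3)·R1: [0, -10/3, -2/3, 2]
R3 ← R3 − (31/36)·R1: [0, 35/18, 7/18, -7/6]
R4 ← R4 + (13/12)·R1: [0, -5/6, -1/6, 1/2]
R3 ← R3 + (7/12)·R2: [0, 0, 0, 0]
R4 ← R4 − (1/4)·R2: [0, 0, 0, 0]
2 nonzero rows, so rank(PM) = 2.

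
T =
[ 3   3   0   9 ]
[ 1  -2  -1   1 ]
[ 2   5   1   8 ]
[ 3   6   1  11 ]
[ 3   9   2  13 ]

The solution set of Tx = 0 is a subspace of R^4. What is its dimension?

2

Row reduce to echelon form.
R2 ← R2 − (1/3)·R1: [0, -3, -1, -2]
R3 ← R3 − (2/3)·R1: [0, 3, 1, 2]
R4 ← R4 − R1: [0, 3, 1, 2]
R5 ← R5 − R1: [0, 6, 2, 4]
R3 ← R3 + R2: [0, 0, 0, 0]
R4 ← R4 + R2: [0, 0, 0, 0]
R5 ← R5 + (2)·R2: [0, 0, 0, 0]
2 nonzero rows, so rank(T) = 2.
T has 4 columns; by rank–nullity, nullity = 4 − 2 = 2.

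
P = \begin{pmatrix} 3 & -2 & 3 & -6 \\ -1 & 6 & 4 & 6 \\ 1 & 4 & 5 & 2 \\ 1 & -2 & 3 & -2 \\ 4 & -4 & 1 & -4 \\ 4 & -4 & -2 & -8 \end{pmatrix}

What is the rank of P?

Row reduce to echelon form.
R2 ← R2 + (1/3)·R1: [0, 16/3, 5, 4]
R3 ← R3 − (1/3)·R1: [0, 14/3, 4, 4]
R4 ← R4 − (1/3)·R1: [0, -4/3, 2, 0]
R5 ← R5 − (4/3)·R1: [0, -4/3, -3, 4]
R6 ← R6 − (4/3)·R1: [0, -4/3, -6, 0]
R3 ← R3 − (7/8)·R2: [0, 0, -3/8, 1/2]
R4 ← R4 + (1/4)·R2: [0, 0, 13/4, 1]
R5 ← R5 + (1/4)·R2: [0, 0, -7/4, 5]
R6 ← R6 + (1/4)·R2: [0, 0, -19/4, 1]
R4 ← R4 + (26/3)·R3: [0, 0, 0, 16/3]
R5 ← R5 − (14/3)·R3: [0, 0, 0, 8/3]
R6 ← R6 − (38/3)·R3: [0, 0, 0, -16/3]
R5 ← R5 − (1/2)·R4: [0, 0, 0, 0]
R6 ← R6 + R4: [0, 0, 0, 0]
Echelon form has 4 nonzero rows, so rank(P) = 4.

4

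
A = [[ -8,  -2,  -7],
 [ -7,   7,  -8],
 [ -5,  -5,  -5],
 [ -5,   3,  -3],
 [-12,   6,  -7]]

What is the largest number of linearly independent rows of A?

3

Row reduce to echelon form.
R2 ← R2 − (7/8)·R1: [0, 35/4, -15/8]
R3 ← R3 − (5/8)·R1: [0, -15/4, -5/8]
R4 ← R4 − (5/8)·R1: [0, 17/4, 11/8]
R5 ← R5 − (3/2)·R1: [0, 9, 7/2]
R3 ← R3 + (3/7)·R2: [0, 0, -10/7]
R4 ← R4 − (17/35)·R2: [0, 0, 16/7]
R5 ← R5 − (36/35)·R2: [0, 0, 38/7]
R4 ← R4 + (8/5)·R3: [0, 0, 0]
R5 ← R5 + (19/5)·R3: [0, 0, 0]
Echelon form has 3 nonzero rows, so rank(A) = 3.
The rank gives the maximum number of linearly independent rows: 3.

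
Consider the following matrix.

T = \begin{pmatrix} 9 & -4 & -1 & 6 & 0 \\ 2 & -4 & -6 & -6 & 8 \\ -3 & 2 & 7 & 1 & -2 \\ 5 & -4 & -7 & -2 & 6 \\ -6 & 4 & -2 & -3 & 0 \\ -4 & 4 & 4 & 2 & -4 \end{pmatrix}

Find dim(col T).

4

Row reduce to echelon form.
R2 ← R2 − (2/9)·R1: [0, -28/9, -52/9, -22/3, 8]
R3 ← R3 + (1/3)·R1: [0, 2/3, 20/3, 3, -2]
R4 ← R4 − (5/9)·R1: [0, -16/9, -58/9, -16/3, 6]
R5 ← R5 + (2/3)·R1: [0, 4/3, -8/3, 1, 0]
R6 ← R6 + (4/9)·R1: [0, 20/9, 32/9, 14/3, -4]
R3 ← R3 + (3/14)·R2: [0, 0, 38/7, 10/7, -2/7]
R4 ← R4 − (4/7)·R2: [0, 0, -22/7, -8/7, 10/7]
R5 ← R5 + (3/7)·R2: [0, 0, -36/7, -15/7, 24/7]
R6 ← R6 + (5/7)·R2: [0, 0, -4/7, -4/7, 12/7]
R4 ← R4 + (11/19)·R3: [0, 0, 0, -6/19, 24/19]
R5 ← R5 + (18/19)·R3: [0, 0, 0, -15/19, 60/19]
R6 ← R6 + (2/19)·R3: [0, 0, 0, -8/19, 32/19]
R5 ← R5 − (5/2)·R4: [0, 0, 0, 0, 0]
R6 ← R6 − (4/3)·R4: [0, 0, 0, 0, 0]
Echelon form has 4 nonzero rows, so rank(T) = 4.
The column space has dimension equal to the rank: 4.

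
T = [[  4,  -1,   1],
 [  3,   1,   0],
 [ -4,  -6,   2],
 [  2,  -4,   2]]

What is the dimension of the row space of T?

Row reduce to echelon form.
R2 ← R2 − (3/4)·R1: [0, 7/4, -3/4]
R3 ← R3 + R1: [0, -7, 3]
R4 ← R4 − (1/2)·R1: [0, -7/2, 3/2]
R3 ← R3 + (4)·R2: [0, 0, 0]
R4 ← R4 + (2)·R2: [0, 0, 0]
Echelon form has 2 nonzero rows, so rank(T) = 2.
The row space has dimension equal to the rank: 2.

2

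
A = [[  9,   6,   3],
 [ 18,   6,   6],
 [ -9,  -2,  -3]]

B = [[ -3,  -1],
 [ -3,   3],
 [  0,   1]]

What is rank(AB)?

First compute AB:
[[-45,  12],
 [-72,   6],
 [ 33,   0]]
Now row reduce the product.
R2 ← R2 − (8/5)·R1: [0, -66/5]
R3 ← R3 + (11/15)·R1: [0, 44/5]
R3 ← R3 + (2/3)·R2: [0, 0]
2 nonzero rows, so rank(AB) = 2.

2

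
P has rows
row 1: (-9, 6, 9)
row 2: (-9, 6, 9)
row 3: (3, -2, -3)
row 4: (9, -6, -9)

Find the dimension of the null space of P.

2

Row reduce to echelon form.
R2 ← R2 − R1: [0, 0, 0]
R3 ← R3 + (1/3)·R1: [0, 0, 0]
R4 ← R4 + R1: [0, 0, 0]
1 nonzero row, so rank(P) = 1.
P has 3 columns; by rank–nullity, nullity = 3 − 1 = 2.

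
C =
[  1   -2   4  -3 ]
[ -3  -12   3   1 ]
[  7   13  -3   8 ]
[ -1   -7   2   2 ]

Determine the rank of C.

Row reduce to echelon form.
R2 ← R2 + (3)·R1: [0, -18, 15, -8]
R3 ← R3 − (7)·R1: [0, 27, -31, 29]
R4 ← R4 + R1: [0, -9, 6, -1]
R3 ← R3 + (3/2)·R2: [0, 0, -17/2, 17]
R4 ← R4 − (1/2)·R2: [0, 0, -3/2, 3]
R4 ← R4 − (3/17)·R3: [0, 0, 0, 0]
Echelon form has 3 nonzero rows, so rank(C) = 3.

3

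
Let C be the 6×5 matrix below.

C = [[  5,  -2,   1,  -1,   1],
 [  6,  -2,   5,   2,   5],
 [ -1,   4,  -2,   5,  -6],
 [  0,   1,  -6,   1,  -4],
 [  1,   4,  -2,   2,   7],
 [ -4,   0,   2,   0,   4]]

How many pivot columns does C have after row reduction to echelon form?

Row reduce to echelon form.
R2 ← R2 − (6/5)·R1: [0, 2/5, 19/5, 16/5, 19/5]
R3 ← R3 + (1/5)·R1: [0, 18/5, -9/5, 24/5, -29/5]
R5 ← R5 − (1/5)·R1: [0, 22/5, -11/5, 11/5, 34/5]
R6 ← R6 + (4/5)·R1: [0, -8/5, 14/5, -4/5, 24/5]
R3 ← R3 − (9)·R2: [0, 0, -36, -24, -40]
R4 ← R4 − (5/2)·R2: [0, 0, -31/2, -7, -27/2]
R5 ← R5 − (11)·R2: [0, 0, -44, -33, -35]
R6 ← R6 + (4)·R2: [0, 0, 18, 12, 20]
R4 ← R4 − (31/72)·R3: [0, 0, 0, 10/3, 67/18]
R5 ← R5 − (11/9)·R3: [0, 0, 0, -11/3, 125/9]
R6 ← R6 + (1/2)·R3: [0, 0, 0, 0, 0]
R5 ← R5 + (11/10)·R4: [0, 0, 0, 0, 1079/60]
Echelon form has 5 nonzero rows, so rank(C) = 5.
Each nonzero row contributes one pivot column: 5 pivot columns.

5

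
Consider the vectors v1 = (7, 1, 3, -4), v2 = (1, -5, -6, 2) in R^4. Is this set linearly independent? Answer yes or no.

Form the matrix with these vectors as rows and row reduce.
R2 ← R2 − (1/7)·R1: [0, -36/7, -45/7, 18/7]
2 nonzero rows, so the 2 vectors span a space of dimension 2.
Since 2 = 2, the vectors are linearly independent.

yes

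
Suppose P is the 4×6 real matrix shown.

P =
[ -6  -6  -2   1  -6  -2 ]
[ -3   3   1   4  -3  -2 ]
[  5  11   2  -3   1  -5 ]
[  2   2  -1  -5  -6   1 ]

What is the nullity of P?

2

Row reduce to echelon form.
R2 ← R2 − (1/2)·R1: [0, 6, 2, 7/2, 0, -1]
R3 ← R3 + (5/6)·R1: [0, 6, 1/3, -13/6, -4, -20/3]
R4 ← R4 + (1/3)·R1: [0, 0, -5/3, -14/3, -8, 1/3]
R3 ← R3 − R2: [0, 0, -5/3, -17/3, -4, -17/3]
R4 ← R4 − R3: [0, 0, 0, 1, -4, 6]
4 nonzero rows, so rank(P) = 4.
P has 6 columns; by rank–nullity, nullity = 6 − 4 = 2.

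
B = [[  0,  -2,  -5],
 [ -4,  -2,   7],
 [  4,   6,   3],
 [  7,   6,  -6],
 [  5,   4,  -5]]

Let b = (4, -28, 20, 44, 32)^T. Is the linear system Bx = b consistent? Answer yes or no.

yes

Row reduce the augmented matrix [B | b].
Swap R1 ↔ R2
R3 ← R3 + R1: [0, 4, 10, -8]
R4 ← R4 + (7/4)·R1: [0, 5/2, 25/4, -5]
R5 ← R5 + (5/4)·R1: [0, 3/2, 15/4, -3]
R3 ← R3 + (2)·R2: [0, 0, 0, 0]
R4 ← R4 + (5/4)·R2: [0, 0, 0, 0]
R5 ← R5 + (3/4)·R2: [0, 0, 0, 0]
The echelon form has 2 nonzero rows, and every pivot lies in the first 3 columns, so rank(B) = rank([B|b]) = 2.
The system is consistent.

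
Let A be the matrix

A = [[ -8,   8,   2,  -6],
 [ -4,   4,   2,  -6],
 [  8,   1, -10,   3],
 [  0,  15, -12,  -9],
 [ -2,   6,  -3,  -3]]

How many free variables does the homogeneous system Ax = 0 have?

Row reduce to echelon form.
R2 ← R2 − (1/2)·R1: [0, 0, 1, -3]
R3 ← R3 + R1: [0, 9, -8, -3]
R5 ← R5 − (1/4)·R1: [0, 4, -7/2, -3/2]
Swap R2 ↔ R3
R4 ← R4 − (5/3)·R2: [0, 0, 4/3, -4]
R5 ← R5 − (4/9)·R2: [0, 0, 1/18, -1/6]
R4 ← R4 − (4/3)·R3: [0, 0, 0, 0]
R5 ← R5 − (1/18)·R3: [0, 0, 0, 0]
3 nonzero rows, so rank(A) = 3.
A has 4 columns; by rank–nullity, nullity = 4 − 3 = 1.

1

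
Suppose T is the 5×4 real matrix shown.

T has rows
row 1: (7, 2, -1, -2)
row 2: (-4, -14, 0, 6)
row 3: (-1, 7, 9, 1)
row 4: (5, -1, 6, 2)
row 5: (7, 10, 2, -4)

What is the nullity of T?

0

Row reduce to echelon form.
R2 ← R2 + (4/7)·R1: [0, -90/7, -4/7, 34/7]
R3 ← R3 + (1/7)·R1: [0, 51/7, 62/7, 5/7]
R4 ← R4 − (5/7)·R1: [0, -17/7, 47/7, 24/7]
R5 ← R5 − R1: [0, 8, 3, -2]
R3 ← R3 + (17/30)·R2: [0, 0, 128/15, 52/15]
R4 ← R4 − (17/90)·R2: [0, 0, 307/45, 113/45]
R5 ← R5 + (28/45)·R2: [0, 0, 119/45, 46/45]
R4 ← R4 − (307/384)·R3: [0, 0, 0, -25/96]
R5 ← R5 − (119/384)·R3: [0, 0, 0, -5/96]
R5 ← R5 − (1/5)·R4: [0, 0, 0, 0]
4 nonzero rows, so rank(T) = 4.
T has 4 columns; by rank–nullity, nullity = 4 − 4 = 0.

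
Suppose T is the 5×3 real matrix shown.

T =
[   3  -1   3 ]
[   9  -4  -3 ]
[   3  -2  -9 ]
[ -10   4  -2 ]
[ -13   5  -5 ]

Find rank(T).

2

Row reduce to echelon form.
R2 ← R2 − (3)·R1: [0, -1, -12]
R3 ← R3 − R1: [0, -1, -12]
R4 ← R4 + (10/3)·R1: [0, 2/3, 8]
R5 ← R5 + (13/3)·R1: [0, 2/3, 8]
R3 ← R3 − R2: [0, 0, 0]
R4 ← R4 + (2/3)·R2: [0, 0, 0]
R5 ← R5 + (2/3)·R2: [0, 0, 0]
Echelon form has 2 nonzero rows, so rank(T) = 2.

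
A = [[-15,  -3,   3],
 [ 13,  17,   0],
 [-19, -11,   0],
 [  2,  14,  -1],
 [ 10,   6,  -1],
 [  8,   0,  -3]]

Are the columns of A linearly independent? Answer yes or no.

Row reduce A to echelon form.
R2 ← R2 + (13/15)·R1: [0, 72/5, 13/5]
R3 ← R3 − (19/15)·R1: [0, -36/5, -19/5]
R4 ← R4 + (2/15)·R1: [0, 68/5, -3/5]
R5 ← R5 + (2/3)·R1: [0, 4, 1]
R6 ← R6 + (8/15)·R1: [0, -8/5, -7/5]
R3 ← R3 + (1/2)·R2: [0, 0, -5/2]
R4 ← R4 − (17/18)·R2: [0, 0, -55/18]
R5 ← R5 − (5/18)·R2: [0, 0, 5/18]
R6 ← R6 + (1/9)·R2: [0, 0, -10/9]
R4 ← R4 − (11/9)·R3: [0, 0, 0]
R5 ← R5 + (1/9)·R3: [0, 0, 0]
R6 ← R6 − (4/9)·R3: [0, 0, 0]
3 pivots among 3 columns.
Every column is a pivot column, so the columns are linearly independent.

yes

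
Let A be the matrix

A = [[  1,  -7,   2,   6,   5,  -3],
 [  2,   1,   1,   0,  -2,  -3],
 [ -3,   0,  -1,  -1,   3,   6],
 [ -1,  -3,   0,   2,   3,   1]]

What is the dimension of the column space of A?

3

Row reduce to echelon form.
R2 ← R2 − (2)·R1: [0, 15, -3, -12, -12, 3]
R3 ← R3 + (3)·R1: [0, -21, 5, 17, 18, -3]
R4 ← R4 + R1: [0, -10, 2, 8, 8, -2]
R3 ← R3 + (7/5)·R2: [0, 0, 4/5, 1/5, 6/5, 6/5]
R4 ← R4 + (2/3)·R2: [0, 0, 0, 0, 0, 0]
Echelon form has 3 nonzero rows, so rank(A) = 3.
The column space has dimension equal to the rank: 3.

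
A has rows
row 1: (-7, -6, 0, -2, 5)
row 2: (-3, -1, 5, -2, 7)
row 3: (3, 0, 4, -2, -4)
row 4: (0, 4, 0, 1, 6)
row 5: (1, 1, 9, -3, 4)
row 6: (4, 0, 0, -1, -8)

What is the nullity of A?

Row reduce to echelon form.
R2 ← R2 − (3/7)·R1: [0, 11/7, 5, -8/7, 34/7]
R3 ← R3 + (3/7)·R1: [0, -18/7, 4, -20/7, -13/7]
R5 ← R5 + (1/7)·R1: [0, 1/7, 9, -23/7, 33/7]
R6 ← R6 + (4/7)·R1: [0, -24/7, 0, -15/7, -36/7]
R3 ← R3 + (18/11)·R2: [0, 0, 134/11, -52/11, 67/11]
R4 ← R4 − (28/11)·R2: [0, 0, -140/11, 43/11, -70/11]
R5 ← R5 − (1/11)·R2: [0, 0, 94/11, -35/11, 47/11]
R6 ← R6 + (24/11)·R2: [0, 0, 120/11, -51/11, 60/11]
R4 ← R4 + (70/67)·R3: [0, 0, 0, -69/67, 0]
R5 ← R5 − (47/67)·R3: [0, 0, 0, 9/67, 0]
R6 ← R6 − (60/67)·R3: [0, 0, 0, -27/67, 0]
R5 ← R5 + (3/23)·R4: [0, 0, 0, 0, 0]
R6 ← R6 − (9/23)·R4: [0, 0, 0, 0, 0]
4 nonzero rows, so rank(A) = 4.
A has 5 columns; by rank–nullity, nullity = 5 − 4 = 1.

1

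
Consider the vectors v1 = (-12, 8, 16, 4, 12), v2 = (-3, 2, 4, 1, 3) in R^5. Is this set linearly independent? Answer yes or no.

Form the matrix with these vectors as rows and row reduce.
R2 ← R2 − (1/4)·R1: [0, 0, 0, 0, 0]
1 nonzero row, so the 2 vectors span a space of dimension 1.
Since 1 < 2, the vectors are linearly dependent.

no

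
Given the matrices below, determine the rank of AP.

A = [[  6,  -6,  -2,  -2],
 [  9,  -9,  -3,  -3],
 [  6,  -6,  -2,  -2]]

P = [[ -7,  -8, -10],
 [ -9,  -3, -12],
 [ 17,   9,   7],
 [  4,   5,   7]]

1

First compute AP:
[[-30, -58, -16],
 [-45, -87, -24],
 [-30, -58, -16]]
Now row reduce the product.
R2 ← R2 − (3/2)·R1: [0, 0, 0]
R3 ← R3 − R1: [0, 0, 0]
1 nonzero row, so rank(AP) = 1.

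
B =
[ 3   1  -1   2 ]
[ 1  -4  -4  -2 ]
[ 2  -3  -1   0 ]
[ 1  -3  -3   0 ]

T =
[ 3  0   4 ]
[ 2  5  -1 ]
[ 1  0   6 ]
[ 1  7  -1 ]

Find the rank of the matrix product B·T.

3

First compute BT:
[[ 12,  19,   3],
 [-11, -34, -14],
 [ -1, -15,   5],
 [ -6, -15, -11]]
Now row reduce the product.
R2 ← R2 + (11/12)·R1: [0, -199/12, -45/4]
R3 ← R3 + (1/12)·R1: [0, -161/12, 21/4]
R4 ← R4 + (1/2)·R1: [0, -11/2, -19/2]
R3 ← R3 − (161/199)·R2: [0, 0, 2856/199]
R4 ← R4 − (66/199)·R2: [0, 0, -1148/199]
R4 ← R4 + (41/102)·R3: [0, 0, 0]
3 nonzero rows, so rank(BT) = 3.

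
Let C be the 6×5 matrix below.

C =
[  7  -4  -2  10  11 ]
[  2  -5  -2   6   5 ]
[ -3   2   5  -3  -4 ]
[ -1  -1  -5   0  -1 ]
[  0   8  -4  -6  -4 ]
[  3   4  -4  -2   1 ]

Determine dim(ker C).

Row reduce to echelon form.
R2 ← R2 − (2/7)·R1: [0, -27/7, -10/7, 22/7, 13/7]
R3 ← R3 + (3/7)·R1: [0, 2/7, 29/7, 9/7, 5/7]
R4 ← R4 + (1/7)·R1: [0, -11/7, -37/7, 10/7, 4/7]
R6 ← R6 − (3/7)·R1: [0, 40/7, -22/7, -44/7, -26/7]
R3 ← R3 + (2/27)·R2: [0, 0, 109/27, 41/27, 23/27]
R4 ← R4 − (11/27)·R2: [0, 0, -127/27, 4/27, -5/27]
R5 ← R5 + (56/27)·R2: [0, 0, -188/27, 14/27, -4/27]
R6 ← R6 + (40/27)·R2: [0, 0, -142/27, -44/27, -26/27]
R4 ← R4 + (127/109)·R3: [0, 0, 0, 209/109, 88/109]
R5 ← R5 + (188/109)·R3: [0, 0, 0, 342/109, 144/109]
R6 ← R6 + (142/109)·R3: [0, 0, 0, 38/109, 16/109]
R5 ← R5 − (18/11)·R4: [0, 0, 0, 0, 0]
R6 ← R6 − (2/11)·R4: [0, 0, 0, 0, 0]
4 nonzero rows, so rank(C) = 4.
C has 5 columns; by rank–nullity, nullity = 5 − 4 = 1.

1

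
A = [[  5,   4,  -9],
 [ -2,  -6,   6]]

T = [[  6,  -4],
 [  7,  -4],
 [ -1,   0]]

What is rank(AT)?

2

First compute AT:
[[ 67, -36],
 [-60,  32]]
Now row reduce the product.
R2 ← R2 + (60/67)·R1: [0, -16/67]
2 nonzero rows, so rank(AT) = 2.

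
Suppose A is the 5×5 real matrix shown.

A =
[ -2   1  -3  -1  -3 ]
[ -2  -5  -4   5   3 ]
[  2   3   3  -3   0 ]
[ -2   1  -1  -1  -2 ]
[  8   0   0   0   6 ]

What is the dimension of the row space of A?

4

Row reduce to echelon form.
R2 ← R2 − R1: [0, -6, -1, 6, 6]
R3 ← R3 + R1: [0, 4, 0, -4, -3]
R4 ← R4 − R1: [0, 0, 2, 0, 1]
R5 ← R5 + (4)·R1: [0, 4, -12, -4, -6]
R3 ← R3 + (2/3)·R2: [0, 0, -2/3, 0, 1]
R5 ← R5 + (2/3)·R2: [0, 0, -38/3, 0, -2]
R4 ← R4 + (3)·R3: [0, 0, 0, 0, 4]
R5 ← R5 − (19)·R3: [0, 0, 0, 0, -21]
R5 ← R5 + (21/4)·R4: [0, 0, 0, 0, 0]
Echelon form has 4 nonzero rows, so rank(A) = 4.
The row space has dimension equal to the rank: 4.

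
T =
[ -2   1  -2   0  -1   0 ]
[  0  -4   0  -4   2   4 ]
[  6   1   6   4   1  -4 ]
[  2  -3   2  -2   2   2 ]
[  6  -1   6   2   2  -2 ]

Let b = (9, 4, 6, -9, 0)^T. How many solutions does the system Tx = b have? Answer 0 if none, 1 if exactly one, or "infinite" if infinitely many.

Row reduce the augmented matrix [T | b].
R3 ← R3 + (3)·R1: [0, 4, 0, 4, -2, -4, 33]
R4 ← R4 + R1: [0, -2, 0, -2, 1, 2, 0]
R5 ← R5 + (3)·R1: [0, 2, 0, 2, -1, -2, 27]
R3 ← R3 + R2: [0, 0, 0, 0, 0, 0, 37]
R4 ← R4 − (1/2)·R2: [0, 0, 0, 0, 0, 0, -2]
R5 ← R5 + (1/2)·R2: [0, 0, 0, 0, 0, 0, 29]
R4 ← R4 + (2/37)·R3: [0, 0, 0, 0, 0, 0, 0]
R5 ← R5 − (29/37)·R3: [0, 0, 0, 0, 0, 0, 0]
The echelon form has 3 nonzero rows; the last pivot sits in the augmented column, so rank(T) = 2 but rank([T|b]) = 3.
Since the ranks differ, the system is inconsistent.
It has no solutions.

0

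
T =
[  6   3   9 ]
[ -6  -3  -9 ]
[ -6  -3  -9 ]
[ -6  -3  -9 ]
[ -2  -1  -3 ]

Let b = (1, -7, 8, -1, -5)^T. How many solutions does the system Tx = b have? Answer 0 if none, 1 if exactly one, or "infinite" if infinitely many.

0

Row reduce the augmented matrix [T | b].
R2 ← R2 + R1: [0, 0, 0, -6]
R3 ← R3 + R1: [0, 0, 0, 9]
R4 ← R4 + R1: [0, 0, 0, 0]
R5 ← R5 + (1/3)·R1: [0, 0, 0, -14/3]
R3 ← R3 + (3/2)·R2: [0, 0, 0, 0]
R5 ← R5 − (7/9)·R2: [0, 0, 0, 0]
The echelon form has 2 nonzero rows; the last pivot sits in the augmented column, so rank(T) = 1 but rank([T|b]) = 2.
Since the ranks differ, the system is inconsistent.
It has no solutions.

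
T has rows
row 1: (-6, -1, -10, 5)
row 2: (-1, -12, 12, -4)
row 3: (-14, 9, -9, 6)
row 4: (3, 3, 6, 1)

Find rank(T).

Row reduce to echelon form.
R2 ← R2 − (1/6)·R1: [0, -71/6, 41/3, -29/6]
R3 ← R3 − (7/3)·R1: [0, 34/3, 43/3, -17/3]
R4 ← R4 + (1/2)·R1: [0, 5/2, 1, 7/2]
R3 ← R3 + (68/71)·R2: [0, 0, 1947/71, -731/71]
R4 ← R4 + (15/71)·R2: [0, 0, 276/71, 176/71]
R4 ← R4 − (92/649)·R3: [0, 0, 0, 2556/649]
Echelon form has 4 nonzero rows, so rank(T) = 4.

4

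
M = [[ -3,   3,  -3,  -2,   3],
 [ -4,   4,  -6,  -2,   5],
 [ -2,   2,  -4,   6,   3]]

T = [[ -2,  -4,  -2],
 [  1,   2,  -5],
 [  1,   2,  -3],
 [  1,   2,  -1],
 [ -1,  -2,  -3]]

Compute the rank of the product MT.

2

First compute MT:
[[  1,   2,  -7],
 [ -1,  -2,  -7],
 [  5,  10,  -9]]
Now row reduce the product.
R2 ← R2 + R1: [0, 0, -14]
R3 ← R3 − (5)·R1: [0, 0, 26]
R3 ← R3 + (13/7)·R2: [0, 0, 0]
2 nonzero rows, so rank(MT) = 2.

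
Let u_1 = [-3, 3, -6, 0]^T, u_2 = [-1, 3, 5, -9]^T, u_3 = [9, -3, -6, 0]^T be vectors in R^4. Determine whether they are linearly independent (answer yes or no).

Form the matrix with these vectors as rows and row reduce.
R2 ← R2 − (1/3)·R1: [0, 2, 7, -9]
R3 ← R3 + (3)·R1: [0, 6, -24, 0]
R3 ← R3 − (3)·R2: [0, 0, -45, 27]
3 nonzero rows, so the 3 vectors span a space of dimension 3.
Since 3 = 3, the vectors are linearly independent.

yes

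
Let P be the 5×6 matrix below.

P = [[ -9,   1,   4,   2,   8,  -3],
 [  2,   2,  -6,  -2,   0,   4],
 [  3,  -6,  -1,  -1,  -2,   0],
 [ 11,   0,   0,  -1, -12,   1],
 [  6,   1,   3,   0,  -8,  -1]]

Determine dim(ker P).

2

Row reduce to echelon form.
R2 ← R2 + (2/9)·R1: [0, 20/9, -46/9, -14/9, 16/9, 10/3]
R3 ← R3 + (1/3)·R1: [0, -17/3, 1/3, -1/3, 2/3, -1]
R4 ← R4 + (11/9)·R1: [0, 11/9, 44/9, 13/9, -20/9, -8/3]
R5 ← R5 + (2/3)·R1: [0, 5/3, 17/3, 4/3, -8/3, -3]
R3 ← R3 + (51/20)·R2: [0, 0, -127/10, -43/10, 26/5, 15/2]
R4 ← R4 − (11/20)·R2: [0, 0, 77/10, 23/10, -16/5, -9/2]
R5 ← R5 − (3/4)·R2: [0, 0, 19/2, 5/2, -4, -11/2]
R4 ← R4 + (77/127)·R3: [0, 0, 0, -39/127, -6/127, 6/127]
R5 ← R5 + (95/127)·R3: [0, 0, 0, -91/127, -14/127, 14/127]
R5 ← R5 − (7/3)·R4: [0, 0, 0, 0, 0, 0]
4 nonzero rows, so rank(P) = 4.
P has 6 columns; by rank–nullity, nullity = 6 − 4 = 2.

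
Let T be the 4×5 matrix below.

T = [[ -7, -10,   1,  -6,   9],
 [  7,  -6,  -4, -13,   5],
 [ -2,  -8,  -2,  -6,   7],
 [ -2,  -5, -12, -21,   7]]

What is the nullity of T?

1

Row reduce to echelon form.
R2 ← R2 + R1: [0, -16, -3, -19, 14]
R3 ← R3 − (2/7)·R1: [0, -36/7, -16/7, -30/7, 31/7]
R4 ← R4 − (2/7)·R1: [0, -15/7, -86/7, -135/7, 31/7]
R3 ← R3 − (9/28)·R2: [0, 0, -37/28, 51/28, -1/14]
R4 ← R4 − (15/112)·R2: [0, 0, -1331/112, -1875/112, 143/56]
R4 ← R4 − (1331/148)·R3: [0, 0, 0, -2451/74, 473/148]
4 nonzero rows, so rank(T) = 4.
T has 5 columns; by rank–nullity, nullity = 5 − 4 = 1.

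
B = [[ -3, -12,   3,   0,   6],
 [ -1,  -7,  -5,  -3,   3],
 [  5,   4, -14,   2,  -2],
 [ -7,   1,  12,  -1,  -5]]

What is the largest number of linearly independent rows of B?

Row reduce to echelon form.
R2 ← R2 − (1/3)·R1: [0, -3, -6, -3, 1]
R3 ← R3 + (5/3)·R1: [0, -16, -9, 2, 8]
R4 ← R4 − (7/3)·R1: [0, 29, 5, -1, -19]
R3 ← R3 − (16/3)·R2: [0, 0, 23, 18, 8/3]
R4 ← R4 + (29/3)·R2: [0, 0, -53, -30, -28/3]
R4 ← R4 + (53/23)·R3: [0, 0, 0, 264/23, -220/69]
Echelon form has 4 nonzero rows, so rank(B) = 4.
The rank gives the maximum number of linearly independent rows: 4.

4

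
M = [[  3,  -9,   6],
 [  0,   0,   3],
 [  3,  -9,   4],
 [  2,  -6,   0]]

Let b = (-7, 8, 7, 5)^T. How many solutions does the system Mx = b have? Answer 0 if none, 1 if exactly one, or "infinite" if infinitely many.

Row reduce the augmented matrix [M | b].
R3 ← R3 − R1: [0, 0, -2, 14]
R4 ← R4 − (2/3)·R1: [0, 0, -4, 29/3]
R3 ← R3 + (2/3)·R2: [0, 0, 0, 58/3]
R4 ← R4 + (4/3)·R2: [0, 0, 0, 61/3]
R4 ← R4 − (61/58)·R3: [0, 0, 0, 0]
The echelon form has 3 nonzero rows; the last pivot sits in the augmented column, so rank(M) = 2 but rank([M|b]) = 3.
Since the ranks differ, the system is inconsistent.
It has no solutions.

0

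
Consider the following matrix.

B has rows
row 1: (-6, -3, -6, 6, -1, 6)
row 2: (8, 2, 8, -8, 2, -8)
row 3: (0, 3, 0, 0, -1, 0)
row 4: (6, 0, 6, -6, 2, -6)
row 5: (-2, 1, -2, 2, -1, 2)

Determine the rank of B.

2

Row reduce to echelon form.
R2 ← R2 + (4/3)·R1: [0, -2, 0, 0, 2/3, 0]
R4 ← R4 + R1: [0, -3, 0, 0, 1, 0]
R5 ← R5 − (1/3)·R1: [0, 2, 0, 0, -2/3, 0]
R3 ← R3 + (3/2)·R2: [0, 0, 0, 0, 0, 0]
R4 ← R4 − (3/2)·R2: [0, 0, 0, 0, 0, 0]
R5 ← R5 + R2: [0, 0, 0, 0, 0, 0]
Echelon form has 2 nonzero rows, so rank(B) = 2.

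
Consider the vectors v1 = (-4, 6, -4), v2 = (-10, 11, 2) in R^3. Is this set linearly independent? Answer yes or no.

yes

Form the matrix with these vectors as rows and row reduce.
R2 ← R2 − (5/2)·R1: [0, -4, 12]
2 nonzero rows, so the 2 vectors span a space of dimension 2.
Since 2 = 2, the vectors are linearly independent.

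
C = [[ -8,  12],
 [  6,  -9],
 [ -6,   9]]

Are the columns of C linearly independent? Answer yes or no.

Row reduce C to echelon form.
R2 ← R2 + (3/4)·R1: [0, 0]
R3 ← R3 − (3/4)·R1: [0, 0]
1 pivot among 2 columns.
Only 1 < 2 pivot columns, so the columns are linearly dependent.

no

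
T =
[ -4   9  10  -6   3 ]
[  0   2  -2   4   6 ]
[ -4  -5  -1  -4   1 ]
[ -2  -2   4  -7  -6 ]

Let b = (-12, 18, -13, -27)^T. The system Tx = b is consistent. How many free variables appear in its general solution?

Row reduce the augmented matrix [T | b].
R3 ← R3 − R1: [0, -14, -11, 2, -2, -1]
R4 ← R4 − (1/2)·R1: [0, -13/2, -1, -4, -15/2, -21]
R3 ← R3 + (7)·R2: [0, 0, -25, 30, 40, 125]
R4 ← R4 + (13/4)·R2: [0, 0, -15/2, 9, 12, 75/2]
R4 ← R4 − (3/10)·R3: [0, 0, 0, 0, 0, 0]
The echelon form has 3 nonzero rows, and every pivot lies in the first 5 columns, so rank(T) = rank([T|b]) = 3.
The system is consistent.
Free variables = (unknowns) − (rank) = 5 − 3 = 2.

2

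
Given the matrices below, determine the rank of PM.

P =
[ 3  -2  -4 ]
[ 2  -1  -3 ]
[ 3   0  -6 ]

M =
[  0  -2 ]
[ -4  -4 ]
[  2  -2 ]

First compute PM:
[[  0,  10],
 [ -2,   6],
 [-12,   6]]
Now row reduce the product.
Swap R1 ↔ R2
R3 ← R3 − (6)·R1: [0, -30]
R3 ← R3 + (3)·R2: [0, 0]
2 nonzero rows, so rank(PM) = 2.

2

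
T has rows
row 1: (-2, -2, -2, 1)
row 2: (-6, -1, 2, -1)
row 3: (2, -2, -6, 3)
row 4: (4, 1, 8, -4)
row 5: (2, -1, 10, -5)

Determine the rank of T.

3

Row reduce to echelon form.
R2 ← R2 − (3)·R1: [0, 5, 8, -4]
R3 ← R3 + R1: [0, -4, -8, 4]
R4 ← R4 + (2)·R1: [0, -3, 4, -2]
R5 ← R5 + R1: [0, -3, 8, -4]
R3 ← R3 + (4/5)·R2: [0, 0, -8/5, 4/5]
R4 ← R4 + (3/5)·R2: [0, 0, 44/5, -22/5]
R5 ← R5 + (3/5)·R2: [0, 0, 64/5, -32/5]
R4 ← R4 + (11/2)·R3: [0, 0, 0, 0]
R5 ← R5 + (8)·R3: [0, 0, 0, 0]
Echelon form has 3 nonzero rows, so rank(T) = 3.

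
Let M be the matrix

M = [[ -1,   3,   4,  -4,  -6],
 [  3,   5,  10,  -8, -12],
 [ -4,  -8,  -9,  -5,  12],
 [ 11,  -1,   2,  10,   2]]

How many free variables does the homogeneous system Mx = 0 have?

Row reduce to echelon form.
R2 ← R2 + (3)·R1: [0, 14, 22, -20, -30]
R3 ← R3 − (4)·R1: [0, -20, -25, 11, 36]
R4 ← R4 + (11)·R1: [0, 32, 46, -34, -64]
R3 ← R3 + (10/7)·R2: [0, 0, 45/7, -123/7, -48/7]
R4 ← R4 − (16/7)·R2: [0, 0, -30/7, 82/7, 32/7]
R4 ← R4 + (2/3)·R3: [0, 0, 0, 0, 0]
3 nonzero rows, so rank(M) = 3.
M has 5 columns; by rank–nullity, nullity = 5 − 3 = 2.

2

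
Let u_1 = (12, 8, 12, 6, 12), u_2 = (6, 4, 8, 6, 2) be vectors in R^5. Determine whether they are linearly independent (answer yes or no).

Form the matrix with these vectors as rows and row reduce.
R2 ← R2 − (1/2)·R1: [0, 0, 2, 3, -4]
2 nonzero rows, so the 2 vectors span a space of dimension 2.
Since 2 = 2, the vectors are linearly independent.

yes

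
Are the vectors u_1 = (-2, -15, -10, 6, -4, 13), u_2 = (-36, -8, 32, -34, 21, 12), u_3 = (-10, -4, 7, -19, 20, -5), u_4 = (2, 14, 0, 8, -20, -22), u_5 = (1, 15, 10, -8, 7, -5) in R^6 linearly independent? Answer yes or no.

yes

Form the matrix with these vectors as rows and row reduce.
R2 ← R2 − (18)·R1: [0, 262, 212, -142, 93, -222]
R3 ← R3 − (5)·R1: [0, 71, 57, -49, 40, -70]
R4 ← R4 + R1: [0, -1, -10, 14, -24, -9]
R5 ← R5 + (1/2)·R1: [0, 15/2, 5, -5, 5, 3/2]
R3 ← R3 − (71/262)·R2: [0, 0, -59/131, -1378/131, 3877/262, -1289/131]
R4 ← R4 + (1/262)·R2: [0, 0, -1204/131, 1763/131, -6195/262, -1290/131]
R5 ← R5 − (15/524)·R2: [0, 0, -140/131, -245/262, 1225/524, 1029/131]
R4 ← R4 − (1204/59)·R3: [0, 0, 0, 13459/59, -38423/118, 11266/59]
R5 ← R5 − (140/59)·R3: [0, 0, 0, 2835/118, -7735/236, 1841/59]
R5 ← R5 − (2835/26918)·R4: [0, 0, 0, 0, 20440/13459, 3472/313]
5 nonzero rows, so the 5 vectors span a space of dimension 5.
Since 5 = 5, the vectors are linearly independent.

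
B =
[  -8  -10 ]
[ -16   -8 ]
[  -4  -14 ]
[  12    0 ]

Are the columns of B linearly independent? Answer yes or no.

Row reduce B to echelon form.
R2 ← R2 − (2)·R1: [0, 12]
R3 ← R3 − (1/2)·R1: [0, -9]
R4 ← R4 + (3/2)·R1: [0, -15]
R3 ← R3 + (3/4)·R2: [0, 0]
R4 ← R4 + (5/4)·R2: [0, 0]
2 pivots among 2 columns.
Every column is a pivot column, so the columns are linearly independent.

yes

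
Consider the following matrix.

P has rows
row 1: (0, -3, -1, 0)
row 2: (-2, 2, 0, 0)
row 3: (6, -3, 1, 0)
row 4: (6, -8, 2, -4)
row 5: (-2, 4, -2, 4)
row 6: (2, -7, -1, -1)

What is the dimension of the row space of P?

Row reduce to echelon form.
Swap R1 ↔ R2
R3 ← R3 + (3)·R1: [0, 3, 1, 0]
R4 ← R4 + (3)·R1: [0, -2, 2, -4]
R5 ← R5 − R1: [0, 2, -2, 4]
R6 ← R6 + R1: [0, -5, -1, -1]
R3 ← R3 + R2: [0, 0, 0, 0]
R4 ← R4 − (2/3)·R2: [0, 0, 8/3, -4]
R5 ← R5 + (2/3)·R2: [0, 0, -8/3, 4]
R6 ← R6 − (5/3)·R2: [0, 0, 2/3, -1]
Swap R3 ↔ R4
R5 ← R5 + R3: [0, 0, 0, 0]
R6 ← R6 − (1/4)·R3: [0, 0, 0, 0]
Echelon form has 3 nonzero rows, so rank(P) = 3.
The row space has dimension equal to the rank: 3.

3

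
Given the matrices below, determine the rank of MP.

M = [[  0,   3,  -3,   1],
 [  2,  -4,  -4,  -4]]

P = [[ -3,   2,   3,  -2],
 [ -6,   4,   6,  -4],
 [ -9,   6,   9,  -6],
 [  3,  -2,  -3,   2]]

1

First compute MP:
[[ 12,  -8, -12,   8],
 [ 42, -28, -42,  28]]
Now row reduce the product.
R2 ← R2 − (7/2)·R1: [0, 0, 0, 0]
1 nonzero row, so rank(MP) = 1.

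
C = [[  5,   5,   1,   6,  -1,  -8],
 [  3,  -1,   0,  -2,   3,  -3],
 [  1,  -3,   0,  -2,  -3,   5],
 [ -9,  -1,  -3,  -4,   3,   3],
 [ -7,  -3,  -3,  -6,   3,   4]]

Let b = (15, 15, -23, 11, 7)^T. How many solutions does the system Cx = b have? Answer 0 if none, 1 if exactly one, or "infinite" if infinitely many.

Row reduce the augmented matrix [C | b].
R2 ← R2 − (3/5)·R1: [0, -4, -3/5, -28/5, 18/5, 9/5, 6]
R3 ← R3 − (1/5)·R1: [0, -4, -1/5, -16/5, -14/5, 33/5, -26]
R4 ← R4 + (9/5)·R1: [0, 8, -6/5, 34/5, 6/5, -57/5, 38]
R5 ← R5 + (7/5)·R1: [0, 4, -8/5, 12/5, 8/5, -36/5, 28]
R3 ← R3 − R2: [0, 0, 2/5, 12/5, -32/5, 24/5, -32]
R4 ← R4 + (2)·R2: [0, 0, -12/5, -22/5, 42/5, -39/5, 50]
R5 ← R5 + R2: [0, 0, -11/5, -16/5, 26/5, -27/5, 34]
R4 ← R4 + (6)·R3: [0, 0, 0, 10, -30, 21, -142]
R5 ← R5 + (11/2)·R3: [0, 0, 0, 10, -30, 21, -142]
R5 ← R5 − R4: [0, 0, 0, 0, 0, 0, 0]
The echelon form has 4 nonzero rows, and every pivot lies in the first 6 columns, so rank(C) = rank([C|b]) = 4.
The system is consistent.
rank = 4 < 6 unknowns, so there are infinitely many solutions.

infinite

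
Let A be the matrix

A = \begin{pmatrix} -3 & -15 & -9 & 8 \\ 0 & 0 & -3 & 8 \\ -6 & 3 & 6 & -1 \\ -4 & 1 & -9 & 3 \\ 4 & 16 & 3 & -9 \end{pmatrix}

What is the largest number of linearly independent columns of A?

Row reduce to echelon form.
R3 ← R3 − (2)·R1: [0, 33, 24, -17]
R4 ← R4 − (4/3)·R1: [0, 21, 3, -23/3]
R5 ← R5 + (4/3)·R1: [0, -4, -9, 5/3]
Swap R2 ↔ R3
R4 ← R4 − (7/11)·R2: [0, 0, -135/11, 104/33]
R5 ← R5 + (4/33)·R2: [0, 0, -67/11, -13/33]
R4 ← R4 − (45/11)·R3: [0, 0, 0, -976/33]
R5 ← R5 − (67/33)·R3: [0, 0, 0, -183/11]
R5 ← R5 − (9/16)·R4: [0, 0, 0, 0]
Echelon form has 4 nonzero rows, so rank(A) = 4.
The rank gives the maximum number of linearly independent columns: 4.

4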